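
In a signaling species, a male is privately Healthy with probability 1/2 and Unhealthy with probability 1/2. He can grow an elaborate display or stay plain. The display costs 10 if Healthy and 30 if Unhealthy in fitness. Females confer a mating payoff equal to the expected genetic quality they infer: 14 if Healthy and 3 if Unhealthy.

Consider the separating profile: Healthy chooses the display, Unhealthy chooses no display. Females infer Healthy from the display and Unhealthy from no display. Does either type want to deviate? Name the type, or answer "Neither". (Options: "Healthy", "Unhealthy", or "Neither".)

Neither

The display pays 14; no display pays 3.
Healthy: assigned the display, nets 14 − 10 = 4; deviating to no display nets 3.
Unhealthy: assigned no display, nets 3; deviating to the display nets 14 − 30 = -16.
Both types strictly prefer their assigned action; no profitable deviation.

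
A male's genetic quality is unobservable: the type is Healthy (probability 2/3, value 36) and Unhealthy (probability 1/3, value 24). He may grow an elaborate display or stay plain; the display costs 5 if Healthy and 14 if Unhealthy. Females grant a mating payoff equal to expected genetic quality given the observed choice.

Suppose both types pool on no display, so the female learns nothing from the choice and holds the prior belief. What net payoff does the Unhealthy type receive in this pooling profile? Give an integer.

Pooled mating payoff = 2/3·36 + 1/3·24 = 32.
Unhealthy pays no cost for no display, so net payoff = 32.

32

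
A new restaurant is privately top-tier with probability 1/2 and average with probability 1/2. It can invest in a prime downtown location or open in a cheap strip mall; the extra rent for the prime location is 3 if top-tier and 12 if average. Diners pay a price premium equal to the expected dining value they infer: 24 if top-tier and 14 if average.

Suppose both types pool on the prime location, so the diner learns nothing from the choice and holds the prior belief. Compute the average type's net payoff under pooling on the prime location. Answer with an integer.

Pooled price premium = 1/2·24 + 1/2·14 = 19.
average pays cost 12 for the prime location, so net payoff = 19 − 12 = 7.

7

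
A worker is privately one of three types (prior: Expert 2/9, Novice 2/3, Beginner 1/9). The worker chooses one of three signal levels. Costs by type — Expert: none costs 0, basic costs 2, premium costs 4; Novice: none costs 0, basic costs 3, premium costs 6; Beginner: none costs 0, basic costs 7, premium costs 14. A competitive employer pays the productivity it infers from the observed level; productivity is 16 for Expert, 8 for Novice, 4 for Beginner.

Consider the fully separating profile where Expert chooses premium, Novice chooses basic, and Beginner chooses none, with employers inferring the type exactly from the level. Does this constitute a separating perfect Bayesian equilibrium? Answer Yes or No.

No

Separating wages: premium → 16, basic → 8, none → 4.
Expert (assigned premium): none: 4 − 0 = 4; basic: 8 − 2 = 6; premium: 16 − 4 = 12. Expert stays.
Novice (assigned basic): none: 4 − 0 = 4; basic: 8 − 3 = 5; premium: 16 − 6 = 10. Novice prefers premium.
Beginner (assigned none): none: 4 − 0 = 4; basic: 8 − 7 = 1; premium: 16 − 14 = 2. Beginner stays.
At least one type deviates; the separating profile fails.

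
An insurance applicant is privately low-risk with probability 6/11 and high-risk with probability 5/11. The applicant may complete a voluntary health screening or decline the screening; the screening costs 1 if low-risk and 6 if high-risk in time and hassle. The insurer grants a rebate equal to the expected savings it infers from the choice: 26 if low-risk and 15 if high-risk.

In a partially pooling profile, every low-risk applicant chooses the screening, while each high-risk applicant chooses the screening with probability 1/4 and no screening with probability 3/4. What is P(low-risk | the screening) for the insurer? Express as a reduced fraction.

P(the screening) = (6/11)·1 + (5/11)·(1/4) = 29/44.
By Bayes' rule, P(low-risk | the screening) = (6/11) / (29/44) = 24/29.

24/29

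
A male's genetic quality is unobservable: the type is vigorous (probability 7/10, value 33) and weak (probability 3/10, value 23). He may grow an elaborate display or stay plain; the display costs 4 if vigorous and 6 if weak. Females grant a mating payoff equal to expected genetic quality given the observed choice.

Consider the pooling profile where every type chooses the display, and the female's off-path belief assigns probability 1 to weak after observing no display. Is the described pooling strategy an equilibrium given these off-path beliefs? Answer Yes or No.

On path, the female holds the prior and pays 7/10·33 + 3/10·23 = 30. Off path (no display), believing weak, it pays 23.
vigorous: the display nets 30 − 4 = 26; no display nets 23. vigorous stays.
weak: the display nets 30 − 6 = 24; no display nets 23. weak stays.
No type deviates, so pooling is sustained.

Yes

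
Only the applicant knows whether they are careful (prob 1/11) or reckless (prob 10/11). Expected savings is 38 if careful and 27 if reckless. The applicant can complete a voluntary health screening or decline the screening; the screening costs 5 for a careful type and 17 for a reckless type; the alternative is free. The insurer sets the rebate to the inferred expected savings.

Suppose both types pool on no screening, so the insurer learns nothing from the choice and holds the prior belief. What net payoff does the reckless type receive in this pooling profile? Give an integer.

Pooled rebate = 1/11·38 + 10/11·27 = 28.
reckless pays no cost for no screening, so net payoff = 28.

28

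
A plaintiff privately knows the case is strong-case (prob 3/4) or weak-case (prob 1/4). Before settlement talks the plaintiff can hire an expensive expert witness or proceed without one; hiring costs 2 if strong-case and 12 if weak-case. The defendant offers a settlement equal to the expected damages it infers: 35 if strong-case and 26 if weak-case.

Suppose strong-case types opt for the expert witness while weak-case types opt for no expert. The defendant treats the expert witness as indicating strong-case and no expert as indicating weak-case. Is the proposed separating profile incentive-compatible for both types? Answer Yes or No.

Yes

Under these beliefs, the expert witness earns settlement 35 and no expert earns settlement 26.
strong-case: the expert witness nets 35 − 2 = 33; no expert nets 26. strong-case prefers the expert witness.
weak-case: the expert witness nets 35 − 12 = 23; no expert nets 26. weak-case prefers no expert.
Neither type deviates, so the separating profile is an equilibrium.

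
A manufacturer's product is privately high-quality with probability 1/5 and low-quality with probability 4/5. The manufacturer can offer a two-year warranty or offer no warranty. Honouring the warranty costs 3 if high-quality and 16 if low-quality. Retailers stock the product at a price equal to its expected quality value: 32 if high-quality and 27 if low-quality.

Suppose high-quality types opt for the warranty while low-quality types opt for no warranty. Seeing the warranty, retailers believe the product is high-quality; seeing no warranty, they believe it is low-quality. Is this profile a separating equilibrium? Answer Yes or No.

Yes

Under these beliefs, the warranty earns price 32 and no warranty earns price 27.
high-quality: the warranty nets 32 − 3 = 29; no warranty nets 27. high-quality prefers the warranty.
low-quality: the warranty nets 32 − 16 = 16; no warranty nets 27. low-quality prefers no warranty.
Neither type deviates, so the separating profile is an equilibrium.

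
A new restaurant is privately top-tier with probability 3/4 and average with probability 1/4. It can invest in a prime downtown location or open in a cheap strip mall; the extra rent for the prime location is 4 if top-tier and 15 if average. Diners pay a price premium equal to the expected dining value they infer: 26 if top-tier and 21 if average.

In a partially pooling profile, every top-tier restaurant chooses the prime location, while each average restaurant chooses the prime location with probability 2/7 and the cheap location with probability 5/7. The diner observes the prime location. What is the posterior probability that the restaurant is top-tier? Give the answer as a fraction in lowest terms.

P(the prime location) = (3/4)·1 + (1/4)·(2/7) = 23/28.
By Bayes' rule, P(top-tier | the prime location) = (3/4) / (23/28) = 21/23.

21/23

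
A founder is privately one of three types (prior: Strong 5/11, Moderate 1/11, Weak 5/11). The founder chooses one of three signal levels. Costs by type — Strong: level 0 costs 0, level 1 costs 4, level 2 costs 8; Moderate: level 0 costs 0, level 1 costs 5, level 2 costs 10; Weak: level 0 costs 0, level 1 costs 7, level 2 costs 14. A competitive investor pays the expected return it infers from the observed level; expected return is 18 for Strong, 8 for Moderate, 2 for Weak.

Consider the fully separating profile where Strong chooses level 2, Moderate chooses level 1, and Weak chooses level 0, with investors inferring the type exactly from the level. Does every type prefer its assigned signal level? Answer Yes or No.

No

Separating valuations: level 2 → 18, level 1 → 8, level 0 → 2.
Strong (assigned level 2): level 0: 2 − 0 = 2; level 1: 8 − 4 = 4; level 2: 18 − 8 = 10. Strong stays.
Moderate (assigned level 1): level 0: 2 − 0 = 2; level 1: 8 − 5 = 3; level 2: 18 − 10 = 8. Moderate prefers level 2.
Weak (assigned level 0): level 0: 2 − 0 = 2; level 1: 8 − 7 = 1; level 2: 18 − 14 = 4. Weak prefers level 2.
At least one type deviates; the separating profile fails.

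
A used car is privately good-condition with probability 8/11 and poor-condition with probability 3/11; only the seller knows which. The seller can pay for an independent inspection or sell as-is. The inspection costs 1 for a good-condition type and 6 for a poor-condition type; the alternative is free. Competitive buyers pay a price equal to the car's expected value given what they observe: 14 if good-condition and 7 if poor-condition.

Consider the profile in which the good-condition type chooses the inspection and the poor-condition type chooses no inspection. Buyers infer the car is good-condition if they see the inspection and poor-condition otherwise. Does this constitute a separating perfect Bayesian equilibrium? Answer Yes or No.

No

Under these beliefs, the inspection earns price 14 and no inspection earns price 7.
good-condition: the inspection nets 14 − 1 = 13; no inspection nets 7. good-condition prefers the inspection.
poor-condition: the inspection nets 14 − 6 = 8; no inspection nets 7. poor-condition would deviate to the inspection.
poor-condition has a profitable deviation, so the profile is not an equilibrium.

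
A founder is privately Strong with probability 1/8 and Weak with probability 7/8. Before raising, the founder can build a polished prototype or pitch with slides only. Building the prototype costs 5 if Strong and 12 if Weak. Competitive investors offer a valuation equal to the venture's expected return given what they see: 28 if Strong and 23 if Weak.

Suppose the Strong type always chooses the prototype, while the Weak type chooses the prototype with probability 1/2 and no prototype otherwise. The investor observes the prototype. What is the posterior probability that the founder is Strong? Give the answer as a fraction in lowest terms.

P(the prototype) = (1/8)·1 + (7/8)·(1/2) = 9/16.
By Bayes' rule, P(Strong | the prototype) = (1/8) / (9/16) = 2/9.

2/9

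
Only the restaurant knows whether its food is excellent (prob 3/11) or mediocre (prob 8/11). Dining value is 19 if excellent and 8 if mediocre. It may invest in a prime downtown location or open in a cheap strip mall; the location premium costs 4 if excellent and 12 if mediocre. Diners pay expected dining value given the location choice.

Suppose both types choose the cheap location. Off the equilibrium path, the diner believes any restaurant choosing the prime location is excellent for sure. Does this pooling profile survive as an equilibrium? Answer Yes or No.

On path, the diner holds the prior and pays 3/11·19 + 8/11·8 = 11. Off path (the prime location), believing excellent, it pays 19.
excellent: the cheap location nets 11; the prime location nets 19 − 4 = 15. excellent would deviate.
mediocre: the cheap location nets 11; the prime location nets 19 − 12 = 7. mediocre stays.
A type deviates, so pooling fails.

No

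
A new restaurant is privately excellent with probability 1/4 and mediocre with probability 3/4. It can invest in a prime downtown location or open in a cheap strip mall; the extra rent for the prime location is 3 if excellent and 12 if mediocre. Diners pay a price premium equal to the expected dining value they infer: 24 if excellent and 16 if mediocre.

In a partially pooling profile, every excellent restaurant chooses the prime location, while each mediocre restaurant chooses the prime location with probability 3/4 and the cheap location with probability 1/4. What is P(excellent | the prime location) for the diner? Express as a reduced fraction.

4/13

P(the prime location) = (1/4)·1 + (3/4)·(3/4) = 13/16.
By Bayes' rule, P(excellent | the prime location) = (1/4) / (13/16) = 4/13.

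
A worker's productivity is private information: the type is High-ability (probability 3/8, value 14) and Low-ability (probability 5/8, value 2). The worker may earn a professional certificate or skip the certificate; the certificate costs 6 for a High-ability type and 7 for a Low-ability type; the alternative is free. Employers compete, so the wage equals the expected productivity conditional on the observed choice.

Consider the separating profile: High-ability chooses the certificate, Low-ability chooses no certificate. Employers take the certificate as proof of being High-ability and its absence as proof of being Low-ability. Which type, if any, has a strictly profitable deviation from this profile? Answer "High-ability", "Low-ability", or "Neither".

Low-ability

The certificate pays 14; no certificate pays 2.
High-ability: assigned the certificate, nets 14 − 6 = 8; deviating to no certificate nets 2.
Low-ability: assigned no certificate, nets 2; deviating to the certificate nets 14 − 7 = 7.
The Low-ability type gains 5 by deviating.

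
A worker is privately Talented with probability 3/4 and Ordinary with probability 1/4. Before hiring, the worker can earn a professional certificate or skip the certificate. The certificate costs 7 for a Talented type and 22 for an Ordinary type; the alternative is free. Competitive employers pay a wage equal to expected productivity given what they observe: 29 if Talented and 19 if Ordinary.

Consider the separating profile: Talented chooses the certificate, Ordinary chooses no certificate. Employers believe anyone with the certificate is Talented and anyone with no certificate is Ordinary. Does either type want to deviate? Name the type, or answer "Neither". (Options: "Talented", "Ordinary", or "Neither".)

The certificate pays 29; no certificate pays 19.
Talented: assigned the certificate, nets 29 − 7 = 22; deviating to no certificate nets 19.
Ordinary: assigned no certificate, nets 19; deviating to the certificate nets 29 − 22 = 7.
Both types strictly prefer their assigned action; no profitable deviation.

Neither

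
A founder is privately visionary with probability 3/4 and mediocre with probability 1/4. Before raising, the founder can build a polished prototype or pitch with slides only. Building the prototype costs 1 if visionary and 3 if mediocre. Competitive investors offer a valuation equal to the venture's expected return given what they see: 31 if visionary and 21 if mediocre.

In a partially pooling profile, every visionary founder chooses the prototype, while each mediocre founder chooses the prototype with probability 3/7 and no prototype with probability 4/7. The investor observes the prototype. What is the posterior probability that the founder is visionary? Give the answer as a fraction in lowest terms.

7/8

P(the prototype) = (3/4)·1 + (1/4)·(3/7) = 6/7.
By Bayes' rule, P(visionary | the prototype) = (3/4) / (6/7) = 7/8.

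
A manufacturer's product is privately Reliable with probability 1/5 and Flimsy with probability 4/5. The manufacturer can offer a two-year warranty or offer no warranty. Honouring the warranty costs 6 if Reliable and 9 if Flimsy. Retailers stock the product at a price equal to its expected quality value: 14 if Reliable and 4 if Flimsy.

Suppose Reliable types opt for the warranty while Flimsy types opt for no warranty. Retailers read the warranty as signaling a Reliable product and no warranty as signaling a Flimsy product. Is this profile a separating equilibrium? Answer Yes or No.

Under these beliefs, the warranty earns price 14 and no warranty earns price 4.
Reliable: the warranty nets 14 − 6 = 8; no warranty nets 4. Reliable prefers the warranty.
Flimsy: the warranty nets 14 − 9 = 5; no warranty nets 4. Flimsy would deviate to the warranty.
Flimsy has a profitable deviation, so the profile is not an equilibrium.

No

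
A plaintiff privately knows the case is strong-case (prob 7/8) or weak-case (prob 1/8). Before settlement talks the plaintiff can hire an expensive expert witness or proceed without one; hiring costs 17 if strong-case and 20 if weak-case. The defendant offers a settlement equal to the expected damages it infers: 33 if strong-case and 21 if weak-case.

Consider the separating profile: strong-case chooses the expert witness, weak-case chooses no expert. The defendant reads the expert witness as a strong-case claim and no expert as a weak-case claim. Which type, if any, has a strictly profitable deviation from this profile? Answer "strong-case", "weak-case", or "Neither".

The expert witness pays 33; no expert pays 21.
strong-case: assigned the expert witness, nets 33 − 17 = 16; deviating to no expert nets 21.
weak-case: assigned no expert, nets 21; deviating to the expert witness nets 33 − 20 = 13.
The strong-case type gains 5 by deviating.

strong-case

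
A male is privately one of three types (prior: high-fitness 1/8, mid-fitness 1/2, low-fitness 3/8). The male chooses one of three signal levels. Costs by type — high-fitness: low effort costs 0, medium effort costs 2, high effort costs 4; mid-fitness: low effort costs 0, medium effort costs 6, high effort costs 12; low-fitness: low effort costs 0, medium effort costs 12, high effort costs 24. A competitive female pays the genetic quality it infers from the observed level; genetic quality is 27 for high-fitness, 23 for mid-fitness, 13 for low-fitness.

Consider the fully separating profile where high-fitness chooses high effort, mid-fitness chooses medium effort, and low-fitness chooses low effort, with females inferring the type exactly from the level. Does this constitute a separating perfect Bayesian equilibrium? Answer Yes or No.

Separating mating payoffs: high effort → 27, medium effort → 23, low effort → 13.
high-fitness (assigned high effort): low effort: 13 − 0 = 13; medium effort: 23 − 2 = 21; high effort: 27 − 4 = 23. high-fitness stays.
mid-fitness (assigned medium effort): low effort: 13 − 0 = 13; medium effort: 23 − 6 = 17; high effort: 27 − 12 = 15. mid-fitness stays.
low-fitness (assigned low effort): low effort: 13 − 0 = 13; medium effort: 23 − 12 = 11; high effort: 27 − 24 = 3. low-fitness stays.
Every type prefers its assigned level; separation holds.

Yes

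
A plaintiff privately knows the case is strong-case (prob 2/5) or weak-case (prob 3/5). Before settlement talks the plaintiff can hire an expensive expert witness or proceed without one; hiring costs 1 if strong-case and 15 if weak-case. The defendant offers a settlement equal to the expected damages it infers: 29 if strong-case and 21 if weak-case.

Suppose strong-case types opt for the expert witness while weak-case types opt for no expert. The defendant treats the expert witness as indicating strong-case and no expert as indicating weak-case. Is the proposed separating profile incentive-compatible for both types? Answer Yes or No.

Yes

Under these beliefs, the expert witness earns settlement 29 and no expert earns settlement 21.
strong-case: the expert witness nets 29 − 1 = 28; no expert nets 21. strong-case prefers the expert witness.
weak-case: the expert witness nets 29 − 15 = 14; no expert nets 21. weak-case prefers no expert.
Neither type deviates, so the separating profile is an equilibrium.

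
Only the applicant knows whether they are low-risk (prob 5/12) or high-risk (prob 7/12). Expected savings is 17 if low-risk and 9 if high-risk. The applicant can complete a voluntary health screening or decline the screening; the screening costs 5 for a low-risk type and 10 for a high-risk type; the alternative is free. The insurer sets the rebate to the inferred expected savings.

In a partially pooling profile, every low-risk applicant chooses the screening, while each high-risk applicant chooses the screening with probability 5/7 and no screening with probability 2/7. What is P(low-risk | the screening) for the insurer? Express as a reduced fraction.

P(the screening) = (5/12)·1 + (7/12)·(5/7) = 5/6.
By Bayes' rule, P(low-risk | the screening) = (5/12) / (5/6) = 1/2.

1/2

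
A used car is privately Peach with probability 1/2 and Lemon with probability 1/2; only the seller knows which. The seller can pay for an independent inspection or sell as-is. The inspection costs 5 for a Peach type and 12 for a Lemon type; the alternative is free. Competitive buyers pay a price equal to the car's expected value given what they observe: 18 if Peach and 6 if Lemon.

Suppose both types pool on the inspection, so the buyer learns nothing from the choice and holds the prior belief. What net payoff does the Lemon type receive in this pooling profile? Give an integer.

Pooled price = 1/2·18 + 1/2·6 = 12.
Lemon pays cost 12 for the inspection, so net payoff = 12 − 12 = 0.

0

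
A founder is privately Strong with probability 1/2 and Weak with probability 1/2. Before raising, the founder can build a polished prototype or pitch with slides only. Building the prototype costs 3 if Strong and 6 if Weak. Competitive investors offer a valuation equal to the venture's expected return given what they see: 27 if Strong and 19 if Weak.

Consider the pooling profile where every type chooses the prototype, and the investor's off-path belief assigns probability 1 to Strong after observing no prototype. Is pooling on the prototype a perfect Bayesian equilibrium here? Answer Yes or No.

On path, the investor holds the prior and pays 1/2·27 + 1/2·19 = 23. Off path (no prototype), believing Strong, it pays 27.
Strong: the prototype nets 23 − 3 = 20; no prototype nets 27. Strong would deviate.
Weak: the prototype nets 23 − 6 = 17; no prototype nets 27. Weak would deviate.
A type deviates, so pooling fails.

No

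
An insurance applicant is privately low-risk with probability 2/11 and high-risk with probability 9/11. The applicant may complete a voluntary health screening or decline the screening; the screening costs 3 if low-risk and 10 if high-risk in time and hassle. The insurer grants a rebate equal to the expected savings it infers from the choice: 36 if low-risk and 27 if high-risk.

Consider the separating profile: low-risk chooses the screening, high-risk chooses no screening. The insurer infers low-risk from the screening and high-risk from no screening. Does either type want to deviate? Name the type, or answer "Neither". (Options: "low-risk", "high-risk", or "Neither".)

The screening pays 36; no screening pays 27.
low-risk: assigned the screening, nets 36 − 3 = 33; deviating to no screening nets 27.
high-risk: assigned no screening, nets 27; deviating to the screening nets 36 − 10 = 26.
Both types strictly prefer their assigned action; no profitable deviation.

Neither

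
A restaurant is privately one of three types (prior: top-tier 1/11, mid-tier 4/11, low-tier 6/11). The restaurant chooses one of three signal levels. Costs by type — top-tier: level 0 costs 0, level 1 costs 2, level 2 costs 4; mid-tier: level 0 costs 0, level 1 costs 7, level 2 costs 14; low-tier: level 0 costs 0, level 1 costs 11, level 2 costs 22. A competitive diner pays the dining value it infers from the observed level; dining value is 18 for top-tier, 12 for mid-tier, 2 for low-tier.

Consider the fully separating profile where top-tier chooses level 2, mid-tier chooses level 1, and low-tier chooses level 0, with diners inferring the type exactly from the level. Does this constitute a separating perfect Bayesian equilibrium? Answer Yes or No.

Separating price premiums: level 2 → 18, level 1 → 12, level 0 → 2.
top-tier (assigned level 2): level 0: 2 − 0 = 2; level 1: 12 − 2 = 10; level 2: 18 − 4 = 14. top-tier stays.
mid-tier (assigned level 1): level 0: 2 − 0 = 2; level 1: 12 − 7 = 5; level 2: 18 − 14 = 4. mid-tier stays.
low-tier (assigned level 0): level 0: 2 − 0 = 2; level 1: 12 − 11 = 1; level 2: 18 − 22 = -4. low-tier stays.
Every type prefers its assigned level; separation holds.

Yes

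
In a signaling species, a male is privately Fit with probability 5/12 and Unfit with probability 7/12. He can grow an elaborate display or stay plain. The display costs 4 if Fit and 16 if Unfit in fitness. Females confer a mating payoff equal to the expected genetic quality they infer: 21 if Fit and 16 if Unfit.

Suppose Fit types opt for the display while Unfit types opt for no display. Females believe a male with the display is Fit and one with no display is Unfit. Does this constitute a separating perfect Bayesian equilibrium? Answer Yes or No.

Under these beliefs, the display earns mating payoff 21 and no display earns mating payoff 16.
Fit: the display nets 21 − 4 = 17; no display nets 16. Fit prefers the display.
Unfit: the display nets 21 − 16 = 5; no display nets 16. Unfit prefers no display.
Neither type deviates, so the separating profile is an equilibrium.

Yes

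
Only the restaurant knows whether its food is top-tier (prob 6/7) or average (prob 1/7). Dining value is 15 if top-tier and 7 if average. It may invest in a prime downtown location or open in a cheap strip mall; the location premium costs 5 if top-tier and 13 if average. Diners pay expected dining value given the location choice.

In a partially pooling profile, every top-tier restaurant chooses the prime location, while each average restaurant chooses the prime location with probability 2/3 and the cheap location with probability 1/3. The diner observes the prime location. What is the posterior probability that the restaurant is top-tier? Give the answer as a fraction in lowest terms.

P(the prime location) = (6/7)·1 + (1/7)·(2/3) = 20/21.
By Bayes' rule, P(top-tier | the prime location) = (6/7) / (20/21) = 9/10.

9/10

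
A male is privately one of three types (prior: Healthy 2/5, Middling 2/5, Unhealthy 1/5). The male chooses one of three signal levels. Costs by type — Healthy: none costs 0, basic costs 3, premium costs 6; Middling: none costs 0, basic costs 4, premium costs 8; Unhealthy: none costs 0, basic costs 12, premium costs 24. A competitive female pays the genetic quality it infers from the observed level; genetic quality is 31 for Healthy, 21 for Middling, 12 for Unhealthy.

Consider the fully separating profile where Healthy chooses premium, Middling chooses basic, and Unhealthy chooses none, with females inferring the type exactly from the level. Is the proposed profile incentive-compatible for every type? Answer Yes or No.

No

Separating mating payoffs: premium → 31, basic → 21, none → 12.
Healthy (assigned premium): none: 12 − 0 = 12; basic: 21 − 3 = 18; premium: 31 − 6 = 25. Healthy stays.
Middling (assigned basic): none: 12 − 0 = 12; basic: 21 − 4 = 17; premium: 31 − 8 = 23. Middling prefers premium.
Unhealthy (assigned none): none: 12 − 0 = 12; basic: 21 − 12 = 9; premium: 31 − 24 = 7. Unhealthy stays.
At least one type deviates; the separating profile fails.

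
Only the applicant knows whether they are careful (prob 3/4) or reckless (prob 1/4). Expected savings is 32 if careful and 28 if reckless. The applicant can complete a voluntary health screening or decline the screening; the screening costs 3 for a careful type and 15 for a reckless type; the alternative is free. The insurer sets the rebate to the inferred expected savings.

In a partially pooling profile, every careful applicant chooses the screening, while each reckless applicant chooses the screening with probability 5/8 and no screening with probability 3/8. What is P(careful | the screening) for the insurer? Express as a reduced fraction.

P(the screening) = (3/4)·1 + (1/4)·(5/8) = 29/32.
By Bayes' rule, P(careful | the screening) = (3/4) / (29/32) = 24/29.

24/29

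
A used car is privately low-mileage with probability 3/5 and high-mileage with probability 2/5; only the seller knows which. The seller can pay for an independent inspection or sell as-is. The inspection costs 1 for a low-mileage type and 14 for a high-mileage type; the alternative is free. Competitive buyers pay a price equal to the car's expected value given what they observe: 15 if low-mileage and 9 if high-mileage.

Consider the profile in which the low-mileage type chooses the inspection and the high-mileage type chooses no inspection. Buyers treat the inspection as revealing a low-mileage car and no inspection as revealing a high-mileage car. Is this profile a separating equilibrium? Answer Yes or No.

Under these beliefs, the inspection earns price 15 and no inspection earns price 9.
low-mileage: the inspection nets 15 − 1 = 14; no inspection nets 9. low-mileage prefers the inspection.
high-mileage: the inspection nets 15 − 14 = 1; no inspection nets 9. high-mileage prefers no inspection.
Neither type deviates, so the separating profile is an equilibrium.

Yes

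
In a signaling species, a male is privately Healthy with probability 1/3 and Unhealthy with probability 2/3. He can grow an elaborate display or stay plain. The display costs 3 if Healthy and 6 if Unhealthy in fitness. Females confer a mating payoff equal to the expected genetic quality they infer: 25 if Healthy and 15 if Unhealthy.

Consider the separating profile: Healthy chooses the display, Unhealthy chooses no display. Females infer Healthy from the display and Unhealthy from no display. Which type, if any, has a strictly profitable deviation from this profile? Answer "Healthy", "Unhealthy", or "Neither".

The display pays 25; no display pays 15.
Healthy: assigned the display, nets 25 − 3 = 22; deviating to no display nets 15.
Unhealthy: assigned no display, nets 15; deviating to the display nets 25 − 6 = 19.
The Unhealthy type gains 4 by deviating.

Unhealthy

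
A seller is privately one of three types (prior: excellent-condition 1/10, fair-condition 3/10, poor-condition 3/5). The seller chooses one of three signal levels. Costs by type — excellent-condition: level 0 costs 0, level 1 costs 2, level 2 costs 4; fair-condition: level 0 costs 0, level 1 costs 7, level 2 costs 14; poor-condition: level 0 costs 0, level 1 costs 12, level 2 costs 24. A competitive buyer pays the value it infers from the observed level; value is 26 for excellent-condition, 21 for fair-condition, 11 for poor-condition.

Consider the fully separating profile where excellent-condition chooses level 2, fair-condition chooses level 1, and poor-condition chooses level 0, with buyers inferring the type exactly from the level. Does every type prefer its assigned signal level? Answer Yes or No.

Yes

Separating prices: level 2 → 26, level 1 → 21, level 0 → 11.
excellent-condition (assigned level 2): level 0: 11 − 0 = 11; level 1: 21 − 2 = 19; level 2: 26 − 4 = 22. excellent-condition stays.
fair-condition (assigned level 1): level 0: 11 − 0 = 11; level 1: 21 − 7 = 14; level 2: 26 − 14 = 12. fair-condition stays.
poor-condition (assigned level 0): level 0: 11 − 0 = 11; level 1: 21 − 12 = 9; level 2: 26 − 24 = 2. poor-condition stays.
Every type prefers its assigned level; separation holds.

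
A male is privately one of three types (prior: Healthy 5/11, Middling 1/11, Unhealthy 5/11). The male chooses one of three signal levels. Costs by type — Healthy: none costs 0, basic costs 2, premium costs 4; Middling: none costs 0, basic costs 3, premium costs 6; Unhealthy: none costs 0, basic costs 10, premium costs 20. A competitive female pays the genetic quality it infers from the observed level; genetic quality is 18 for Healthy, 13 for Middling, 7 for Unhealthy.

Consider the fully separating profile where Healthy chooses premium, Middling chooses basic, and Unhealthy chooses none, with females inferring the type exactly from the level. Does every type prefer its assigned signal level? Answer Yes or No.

No

Separating mating payoffs: premium → 18, basic → 13, none → 7.
Healthy (assigned premium): none: 7 − 0 = 7; basic: 13 − 2 = 11; premium: 18 − 4 = 14. Healthy stays.
Middling (assigned basic): none: 7 − 0 = 7; basic: 13 − 3 = 10; premium: 18 − 6 = 12. Middling prefers premium.
Unhealthy (assigned none): none: 7 − 0 = 7; basic: 13 − 10 = 3; premium: 18 − 20 = -2. Unhealthy stays.
At least one type deviates; the separating profile fails.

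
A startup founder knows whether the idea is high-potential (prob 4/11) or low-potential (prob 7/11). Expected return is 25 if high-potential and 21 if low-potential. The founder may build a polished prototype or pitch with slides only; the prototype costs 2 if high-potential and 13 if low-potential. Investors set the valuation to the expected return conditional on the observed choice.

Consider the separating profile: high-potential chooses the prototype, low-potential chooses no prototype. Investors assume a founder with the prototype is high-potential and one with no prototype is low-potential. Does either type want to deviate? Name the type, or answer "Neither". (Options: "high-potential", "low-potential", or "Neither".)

Neither

The prototype pays 25; no prototype pays 21.
high-potential: assigned the prototype, nets 25 − 2 = 23; deviating to no prototype nets 21.
low-potential: assigned no prototype, nets 21; deviating to the prototype nets 25 − 13 = 12.
Both types strictly prefer their assigned action; no profitable deviation.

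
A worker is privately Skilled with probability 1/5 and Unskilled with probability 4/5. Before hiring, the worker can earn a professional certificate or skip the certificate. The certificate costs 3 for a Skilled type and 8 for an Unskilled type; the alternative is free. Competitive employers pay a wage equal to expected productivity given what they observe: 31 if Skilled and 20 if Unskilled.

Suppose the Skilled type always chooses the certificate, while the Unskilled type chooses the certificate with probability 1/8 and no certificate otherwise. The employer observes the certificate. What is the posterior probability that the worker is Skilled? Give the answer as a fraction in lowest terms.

P(the certificate) = (1/5)·1 + (4/5)·(1/8) = 3/10.
By Bayes' rule, P(Skilled | the certificate) = (1/5) / (3/10) = 2/3.

2/3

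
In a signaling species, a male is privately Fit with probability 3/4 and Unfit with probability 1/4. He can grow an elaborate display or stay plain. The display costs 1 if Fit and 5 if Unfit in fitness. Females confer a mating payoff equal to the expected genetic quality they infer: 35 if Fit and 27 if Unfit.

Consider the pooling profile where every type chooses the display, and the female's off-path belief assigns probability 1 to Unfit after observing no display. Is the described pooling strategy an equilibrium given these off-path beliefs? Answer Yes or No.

On path, the female holds the prior and pays 3/4·35 + 1/4·27 = 33. Off path (no display), believing Unfit, it pays 27.
Fit: the display nets 33 − 1 = 32; no display nets 27. Fit stays.
Unfit: the display nets 33 − 5 = 28; no display nets 27. Unfit stays.
No type deviates, so pooling is sustained.

Yes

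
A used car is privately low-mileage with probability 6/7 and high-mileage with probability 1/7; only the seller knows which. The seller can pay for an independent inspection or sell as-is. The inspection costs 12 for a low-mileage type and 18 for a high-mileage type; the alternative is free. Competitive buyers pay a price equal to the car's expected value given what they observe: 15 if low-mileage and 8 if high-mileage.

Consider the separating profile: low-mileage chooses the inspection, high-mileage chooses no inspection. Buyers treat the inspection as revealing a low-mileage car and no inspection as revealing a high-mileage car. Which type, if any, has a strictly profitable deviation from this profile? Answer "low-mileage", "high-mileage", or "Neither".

The inspection pays 15; no inspection pays 8.
low-mileage: assigned the inspection, nets 15 − 12 = 3; deviating to no inspection nets 8.
high-mileage: assigned no inspection, nets 8; deviating to the inspection nets 15 − 18 = -3.
The low-mileage type gains 5 by deviating.

low-mileage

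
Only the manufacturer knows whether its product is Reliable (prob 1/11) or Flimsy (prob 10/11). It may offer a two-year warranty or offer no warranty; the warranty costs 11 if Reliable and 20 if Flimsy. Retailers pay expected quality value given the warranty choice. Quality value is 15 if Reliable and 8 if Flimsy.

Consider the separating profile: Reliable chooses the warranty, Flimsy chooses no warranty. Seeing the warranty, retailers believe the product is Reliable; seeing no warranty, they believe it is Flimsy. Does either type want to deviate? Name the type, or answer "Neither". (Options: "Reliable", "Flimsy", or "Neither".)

Reliable

The warranty pays 15; no warranty pays 8.
Reliable: assigned the warranty, nets 15 − 11 = 4; deviating to no warranty nets 8.
Flimsy: assigned no warranty, nets 8; deviating to the warranty nets 15 − 20 = -5.
The Reliable type gains 4 by deviating.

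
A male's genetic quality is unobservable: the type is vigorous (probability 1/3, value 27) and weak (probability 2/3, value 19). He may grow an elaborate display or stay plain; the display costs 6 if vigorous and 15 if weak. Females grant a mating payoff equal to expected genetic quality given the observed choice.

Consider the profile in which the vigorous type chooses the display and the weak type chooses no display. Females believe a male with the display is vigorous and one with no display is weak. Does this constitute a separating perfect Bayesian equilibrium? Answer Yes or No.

Under these beliefs, the display earns mating payoff 27 and no display earns mating payoff 19.
vigorous: the display nets 27 − 6 = 21; no display nets 19. vigorous prefers the display.
weak: the display nets 27 − 15 = 12; no display nets 19. weak prefers no display.
Neither type deviates, so the separating profile is an equilibrium.

Yes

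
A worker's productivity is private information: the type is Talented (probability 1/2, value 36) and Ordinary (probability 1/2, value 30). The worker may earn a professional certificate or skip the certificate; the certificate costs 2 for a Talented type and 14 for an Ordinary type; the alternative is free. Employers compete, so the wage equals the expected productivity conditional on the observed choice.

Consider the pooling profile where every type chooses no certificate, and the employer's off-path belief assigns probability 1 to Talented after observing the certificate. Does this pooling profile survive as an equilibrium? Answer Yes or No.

On path, the employer holds the prior and pays 1/2·36 + 1/2·30 = 33. Off path (the certificate), believing Talented, it pays 36.
Talented: no certificate nets 33; the certificate nets 36 − 2 = 34. Talented would deviate.
Ordinary: no certificate nets 33; the certificate nets 36 − 14 = 22. Ordinary stays.
A type deviates, so pooling fails.

No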